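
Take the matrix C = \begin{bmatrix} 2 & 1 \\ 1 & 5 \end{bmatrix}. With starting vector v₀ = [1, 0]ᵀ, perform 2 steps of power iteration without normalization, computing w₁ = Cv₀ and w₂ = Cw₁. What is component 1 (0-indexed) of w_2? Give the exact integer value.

w1 = Cv₀ = (2·1 + 1·0; 1·1 + 5·0) = (2, 1)
w2 = Cw1 = (2·2 + 1·1; 1·2 + 5·1) = (5, 7)
The requested component of w2 is 7.

7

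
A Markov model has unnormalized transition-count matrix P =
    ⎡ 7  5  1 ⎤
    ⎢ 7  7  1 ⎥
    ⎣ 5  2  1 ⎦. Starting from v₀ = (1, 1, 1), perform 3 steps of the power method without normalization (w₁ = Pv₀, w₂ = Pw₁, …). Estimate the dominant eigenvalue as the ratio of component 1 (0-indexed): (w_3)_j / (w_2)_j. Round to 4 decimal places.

w1 = Pv₀ = (13, 15, 8)
w2 = Pw1 = (174, 204, 103)
w3 = Pw2 = (2341, 2749, 1381)
Ratio at component: 2749 / 204 = 13.4755

λ ≈ 13.4755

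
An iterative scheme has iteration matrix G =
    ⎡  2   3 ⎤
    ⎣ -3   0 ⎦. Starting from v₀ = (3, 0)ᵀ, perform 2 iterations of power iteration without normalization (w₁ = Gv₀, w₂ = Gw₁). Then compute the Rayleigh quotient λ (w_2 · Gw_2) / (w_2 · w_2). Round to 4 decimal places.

0.8197

w1 = Gv₀ = (2·3 + 3·0; (-3)·3 + 0·0) = (6, -9)
w2 = Gw1 = (2·6 + 3·(-9); (-3)·6 + 0·(-9)) = (-15, -18)
Gw2 = (-84, 45)
w2·Gw2 = (-15)·(-84) + (-18)·45 = 450; w2·w2 = (-15)·(-15) + (-18)·(-18) = 549
λ ≈ 450/549 = 0.8197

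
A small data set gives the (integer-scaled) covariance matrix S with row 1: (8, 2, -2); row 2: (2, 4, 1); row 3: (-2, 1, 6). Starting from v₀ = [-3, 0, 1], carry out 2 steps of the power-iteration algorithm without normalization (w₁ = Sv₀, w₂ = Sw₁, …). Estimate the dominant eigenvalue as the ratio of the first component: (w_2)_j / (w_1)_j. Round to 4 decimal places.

9.3077

w1 = Sv₀ = (8·(-3) + 2·0 + (-2)·1; 2·(-3) + 4·0 + 1·1; (-2)·(-3) + 1·0 + 6·1) = (-26, -5, 12)
w2 = Sw1 = (8·(-26) + 2·(-5) + (-2)·12; 2·(-26) + 4·(-5) + 1·12; (-2)·(-26) + 1·(-5) + 6·12) = (-242, -60, 119)
Ratio at component: -242 / -26 = 9.3077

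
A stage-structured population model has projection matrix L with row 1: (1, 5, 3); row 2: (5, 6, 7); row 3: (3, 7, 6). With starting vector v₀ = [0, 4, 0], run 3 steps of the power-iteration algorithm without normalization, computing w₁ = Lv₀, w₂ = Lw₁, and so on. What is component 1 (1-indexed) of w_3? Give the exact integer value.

3612

w1 = Lv₀ = (1·0 + 5·4 + 3·0; 5·0 + 6·4 + 7·0; 3·0 + 7·4 + 6·0) = (20, 24, 28)
w2 = Lw1 = (1·20 + 5·24 + 3·28; 5·20 + 6·24 + 7·28; 3·20 + 7·24 + 6·28) = (224, 440, 396)
w3 = Lw2 = (3612, 6532, 6128)
The requested component of w3 is 3612.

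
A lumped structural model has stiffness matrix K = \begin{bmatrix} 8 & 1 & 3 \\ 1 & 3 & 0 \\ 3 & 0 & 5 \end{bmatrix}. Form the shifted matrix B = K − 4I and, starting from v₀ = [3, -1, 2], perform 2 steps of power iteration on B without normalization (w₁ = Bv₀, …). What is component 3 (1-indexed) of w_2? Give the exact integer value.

62

B = K − 4I has rows (4, 1, 3); (1, -1, 0); (3, 0, 1)
w1 = Bv₀ = (17, 4, 11)
w2 = Bw1 = (105, 13, 62)
Requested component of w2: 62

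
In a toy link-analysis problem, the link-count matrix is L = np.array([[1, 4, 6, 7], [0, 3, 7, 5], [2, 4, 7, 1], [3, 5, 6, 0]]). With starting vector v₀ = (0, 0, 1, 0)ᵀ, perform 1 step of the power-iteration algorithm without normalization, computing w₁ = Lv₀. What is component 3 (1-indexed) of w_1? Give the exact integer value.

7

w1 = Lv₀ = (1·0 + 4·0 + 6·1 + 7·0; 0·0 + 3·0 + 7·1 + 5·0; 2·0 + 4·0 + 7·1 + 1·0; 3·0 + 5·0 + 6·1 + 0·0) = (6, 7, 7, 6)
The requested component of w1 is 7.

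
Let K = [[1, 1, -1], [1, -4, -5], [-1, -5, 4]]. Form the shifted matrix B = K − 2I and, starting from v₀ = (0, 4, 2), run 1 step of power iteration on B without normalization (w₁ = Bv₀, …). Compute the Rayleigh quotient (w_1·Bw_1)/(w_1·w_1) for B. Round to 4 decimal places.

B = K − 2I has rows (-1, 1, -1); (1, -6, -5); (-1, -5, 2)
w1 = Bv₀ = ((-1)·0 + 1·4 + (-1)·2; 1·0 + (-6)·4 + (-5)·2; (-1)·0 + (-5)·4 + 2·2) = (2, -34, -16)
Bw1 = (-20, 286, 136)
w1·Bw1 = -11940; w1·w1 = 1416; μ ≈ -11940/1416 = -8.4322

μ ≈ -8.4322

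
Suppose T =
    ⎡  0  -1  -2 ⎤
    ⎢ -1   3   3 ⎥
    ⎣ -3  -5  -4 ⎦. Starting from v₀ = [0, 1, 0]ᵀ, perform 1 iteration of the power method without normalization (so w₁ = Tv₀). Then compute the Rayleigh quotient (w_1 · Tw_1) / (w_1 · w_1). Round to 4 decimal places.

-1.7714

w1 = Tv₀ = (0·0 + (-1)·1 + (-2)·0; (-1)·0 + 3·1 + 3·0; (-3)·0 + (-5)·1 + (-4)·0) = (-1, 3, -5)
Tw1 = (7, -5, 8)
w1·Tw1 = (-1)·7 + 3·(-5) + (-5)·8 = -62; w1·w1 = (-1)·(-1) + 3·3 + (-5)·(-5) = 35
λ ≈ -62/35 = -1.7714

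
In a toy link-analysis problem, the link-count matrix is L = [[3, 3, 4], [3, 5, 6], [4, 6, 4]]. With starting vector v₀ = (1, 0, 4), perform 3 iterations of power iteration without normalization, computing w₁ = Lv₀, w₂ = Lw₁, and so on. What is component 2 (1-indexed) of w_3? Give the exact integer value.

w1 = Lv₀ = (3·1 + 3·0 + 4·4; 3·1 + 5·0 + 6·4; 4·1 + 6·0 + 4·4) = (19, 27, 20)
w2 = Lw1 = (3·19 + 3·27 + 4·20; 3·19 + 5·27 + 6·20; 4·19 + 6·27 + 4·20) = (218, 312, 318)
w3 = Lw2 = (2862, 4122, 4016)
The requested component of w3 is 4122.

4122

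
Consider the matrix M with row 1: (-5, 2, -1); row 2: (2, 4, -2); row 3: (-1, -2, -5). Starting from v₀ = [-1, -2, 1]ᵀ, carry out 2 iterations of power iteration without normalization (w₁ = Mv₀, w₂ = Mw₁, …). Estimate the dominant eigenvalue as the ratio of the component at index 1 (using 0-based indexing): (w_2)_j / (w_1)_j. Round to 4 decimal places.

λ ≈ 4.0000

w1 = Mv₀ = ((-5)·(-1) + 2·(-2) + (-1)·1; 2·(-1) + 4·(-2) + (-2)·1; (-1)·(-1) + (-2)·(-2) + (-5)·1) = (0, -12, 0)
w2 = Mw1 = ((-5)·0 + 2·(-12) + (-1)·0; 2·0 + 4·(-12) + (-2)·0; (-1)·0 + (-2)·(-12) + (-5)·0) = (-24, -48, 24)
Ratio at component: -48 / -12 = 4.0000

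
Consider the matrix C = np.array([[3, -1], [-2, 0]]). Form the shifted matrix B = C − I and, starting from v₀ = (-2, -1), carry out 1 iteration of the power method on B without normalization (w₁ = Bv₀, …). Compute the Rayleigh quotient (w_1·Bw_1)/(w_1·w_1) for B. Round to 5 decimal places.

B = C − I has rows (2, -1); (-2, -1)
w1 = Bv₀ = (-3, 5)
Bw1 = (-11, 1)
w1·Bw1 = 38; w1·w1 = 34; μ ≈ 38/34 = 1.11765

1.11765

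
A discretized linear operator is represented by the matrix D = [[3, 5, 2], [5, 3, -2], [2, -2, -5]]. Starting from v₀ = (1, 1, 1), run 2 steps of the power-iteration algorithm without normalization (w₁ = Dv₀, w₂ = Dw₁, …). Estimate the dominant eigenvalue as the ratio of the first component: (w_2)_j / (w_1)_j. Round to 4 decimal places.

w1 = Dv₀ = (3·1 + 5·1 + 2·1; 5·1 + 3·1 + (-2)·1; 2·1 + (-2)·1 + (-5)·1) = (10, 6, -5)
w2 = Dw1 = (3·10 + 5·6 + 2·(-5); 5·10 + 3·6 + (-2)·(-5); 2·10 + (-2)·6 + (-5)·(-5)) = (50, 78, 33)
Ratio at component: 50 / 10 = 5.0000

λ ≈ 5.0000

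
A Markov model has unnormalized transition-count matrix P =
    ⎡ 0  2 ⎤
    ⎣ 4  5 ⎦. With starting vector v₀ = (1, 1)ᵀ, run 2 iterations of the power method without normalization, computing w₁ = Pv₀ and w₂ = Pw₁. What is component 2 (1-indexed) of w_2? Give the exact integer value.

53

w1 = Pv₀ = (2, 9)
w2 = Pw1 = (18, 53)
The requested component of w2 is 53.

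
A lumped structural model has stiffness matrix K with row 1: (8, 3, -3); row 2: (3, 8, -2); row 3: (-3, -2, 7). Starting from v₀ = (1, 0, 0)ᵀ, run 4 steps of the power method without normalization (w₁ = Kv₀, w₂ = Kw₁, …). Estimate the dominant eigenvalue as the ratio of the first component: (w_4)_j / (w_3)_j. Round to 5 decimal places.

λ ≈ 12.60659

w1 = Kv₀ = (8, 3, -3)
w2 = Kw1 = (82, 54, -51)
w3 = Kw2 = (971, 780, -711)
w4 = Kw3 = (12241, 10575, -9450)
Ratio at component: 12241 / 971 = 12.60659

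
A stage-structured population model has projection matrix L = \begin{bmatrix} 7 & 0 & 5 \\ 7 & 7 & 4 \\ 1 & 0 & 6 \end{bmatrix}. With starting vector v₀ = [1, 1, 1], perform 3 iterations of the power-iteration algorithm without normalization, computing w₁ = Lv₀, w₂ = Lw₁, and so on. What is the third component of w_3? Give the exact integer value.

w1 = Lv₀ = (7·1 + 0·1 + 5·1; 7·1 + 7·1 + 4·1; 1·1 + 0·1 + 6·1) = (12, 18, 7)
w2 = Lw1 = (7·12 + 0·18 + 5·7; 7·12 + 7·18 + 4·7; 1·12 + 0·18 + 6·7) = (119, 238, 54)
w3 = Lw2 = (1103, 2715, 443)
The requested component of w3 is 443.

443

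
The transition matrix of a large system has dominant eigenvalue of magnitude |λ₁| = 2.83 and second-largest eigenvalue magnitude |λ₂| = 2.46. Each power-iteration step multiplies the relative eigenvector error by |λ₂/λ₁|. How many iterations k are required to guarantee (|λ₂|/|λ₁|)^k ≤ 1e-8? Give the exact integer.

132

|λ₂/λ₁| = 2.46/2.83 = 0.86926
Need k ≥ ln(1e-8) / ln(0.86926) = -18.4207 / -0.1401 ≈ 131.468
Smallest integer k satisfying the bound: 132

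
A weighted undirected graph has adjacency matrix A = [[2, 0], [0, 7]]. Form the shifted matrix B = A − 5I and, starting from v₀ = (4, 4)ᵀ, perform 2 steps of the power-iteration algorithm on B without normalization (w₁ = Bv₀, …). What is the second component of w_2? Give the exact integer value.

B = A − 5I has rows (-3, 0); (0, 2)
w1 = Bv₀ = (-12, 8)
w2 = Bw1 = (36, 16)
Requested component of w2: 16

16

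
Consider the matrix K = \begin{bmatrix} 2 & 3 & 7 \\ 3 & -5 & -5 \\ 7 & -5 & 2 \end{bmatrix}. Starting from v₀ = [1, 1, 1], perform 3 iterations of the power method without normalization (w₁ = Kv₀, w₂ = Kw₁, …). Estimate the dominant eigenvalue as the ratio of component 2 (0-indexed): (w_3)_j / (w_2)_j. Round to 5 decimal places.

w1 = Kv₀ = (2·1 + 3·1 + 7·1; 3·1 + (-5)·1 + (-5)·1; 7·1 + (-5)·1 + 2·1) = (12, -7, 4)
w2 = Kw1 = (2·12 + 3·(-7) + 7·4; 3·12 + (-5)·(-7) + (-5)·4; 7·12 + (-5)·(-7) + 2·4) = (31, 51, 127)
w3 = Kw2 = (1104, -797, 216)
Ratio at component: 216 / 127 = 1.70079

λ ≈ 1.70079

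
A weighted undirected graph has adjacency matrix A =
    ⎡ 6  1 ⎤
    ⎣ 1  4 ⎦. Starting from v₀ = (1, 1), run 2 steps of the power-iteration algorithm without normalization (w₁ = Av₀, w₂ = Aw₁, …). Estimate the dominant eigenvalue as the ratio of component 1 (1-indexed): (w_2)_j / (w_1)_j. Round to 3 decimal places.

w1 = Av₀ = (6·1 + 1·1; 1·1 + 4·1) = (7, 5)
w2 = Aw1 = (6·7 + 1·5; 1·7 + 4·5) = (47, 27)
Ratio at component: 47 / 7 = 6.714

λ ≈ 6.714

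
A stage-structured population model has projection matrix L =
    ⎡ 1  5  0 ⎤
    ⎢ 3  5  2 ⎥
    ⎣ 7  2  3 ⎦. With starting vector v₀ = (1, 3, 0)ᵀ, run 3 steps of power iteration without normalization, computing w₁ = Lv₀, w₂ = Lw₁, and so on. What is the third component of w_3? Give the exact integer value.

1631

w1 = Lv₀ = (16, 18, 13)
w2 = Lw1 = (106, 164, 187)
w3 = Lw2 = (926, 1512, 1631)
The requested component of w3 is 1631.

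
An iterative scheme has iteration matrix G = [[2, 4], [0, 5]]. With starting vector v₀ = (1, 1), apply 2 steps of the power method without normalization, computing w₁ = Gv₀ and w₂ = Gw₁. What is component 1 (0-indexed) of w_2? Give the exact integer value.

25

w1 = Gv₀ = (2·1 + 4·1; 0·1 + 5·1) = (6, 5)
w2 = Gw1 = (2·6 + 4·5; 0·6 + 5·5) = (32, 25)
The requested component of w2 is 25.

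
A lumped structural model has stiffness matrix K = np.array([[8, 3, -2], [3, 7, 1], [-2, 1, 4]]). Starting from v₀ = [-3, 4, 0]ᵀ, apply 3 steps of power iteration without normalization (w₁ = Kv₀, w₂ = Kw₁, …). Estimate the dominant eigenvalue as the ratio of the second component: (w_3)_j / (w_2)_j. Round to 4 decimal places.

λ ≈ 6.1215

w1 = Kv₀ = (8·(-3) + 3·4 + (-2)·0; 3·(-3) + 7·4 + 1·0; (-2)·(-3) + 1·4 + 4·0) = (-12, 19, 10)
w2 = Kw1 = (8·(-12) + 3·19 + (-2)·10; 3·(-12) + 7·19 + 1·10; (-2)·(-12) + 1·19 + 4·10) = (-59, 107, 83)
w3 = Kw2 = (-317, 655, 557)
Ratio at component: 655 / 107 = 6.1215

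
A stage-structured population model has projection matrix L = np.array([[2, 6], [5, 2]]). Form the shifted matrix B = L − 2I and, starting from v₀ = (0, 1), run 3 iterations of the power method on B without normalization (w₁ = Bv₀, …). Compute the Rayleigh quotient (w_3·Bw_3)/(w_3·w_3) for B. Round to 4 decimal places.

μ ≈ 0.0000

B = L − 2I has rows (0, 6); (5, 0)
w1 = Bv₀ = (6, 0)
w2 = Bw1 = (0, 30)
w3 = Bw2 = (180, 0)
Bw3 = (0, 900)
w3·Bw3 = 0; w3·w3 = 32400; μ ≈ 0/32400 = 0.0000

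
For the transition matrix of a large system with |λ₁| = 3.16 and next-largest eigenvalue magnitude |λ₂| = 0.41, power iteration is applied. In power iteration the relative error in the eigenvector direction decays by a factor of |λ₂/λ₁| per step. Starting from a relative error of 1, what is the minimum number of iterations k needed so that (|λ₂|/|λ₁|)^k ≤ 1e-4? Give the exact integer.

|λ₂/λ₁| = 0.41/3.16 = 0.12975
Need k ≥ ln(1e-4) / ln(0.12975) = -9.2103 / -2.0422 ≈ 4.510
Smallest integer k satisfying the bound: 5

5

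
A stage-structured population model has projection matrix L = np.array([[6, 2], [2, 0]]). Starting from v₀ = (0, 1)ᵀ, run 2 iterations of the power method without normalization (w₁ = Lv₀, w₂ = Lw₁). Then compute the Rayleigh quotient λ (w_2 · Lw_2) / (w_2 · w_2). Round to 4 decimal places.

w1 = Lv₀ = (6·0 + 2·1; 2·0 + 0·1) = (2, 0)
w2 = Lw1 = (6·2 + 2·0; 2·2 + 0·0) = (12, 4)
Lw2 = (80, 24)
w2·Lw2 = 12·80 + 4·24 = 1056; w2·w2 = 12·12 + 4·4 = 160
λ ≈ 1056/160 = 6.6000

λ ≈ 6.6000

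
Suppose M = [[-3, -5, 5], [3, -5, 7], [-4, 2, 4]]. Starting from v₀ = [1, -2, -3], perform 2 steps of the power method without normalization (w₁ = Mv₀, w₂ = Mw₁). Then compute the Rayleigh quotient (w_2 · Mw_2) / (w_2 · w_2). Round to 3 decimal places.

λ ≈ 0.020

w1 = Mv₀ = ((-3)·1 + (-5)·(-2) + 5·(-3); 3·1 + (-5)·(-2) + 7·(-3); (-4)·1 + 2·(-2) + 4·(-3)) = (-8, -8, -20)
w2 = Mw1 = ((-3)·(-8) + (-5)·(-8) + 5·(-20); 3·(-8) + (-5)·(-8) + 7·(-20); (-4)·(-8) + 2·(-8) + 4·(-20)) = (-36, -124, -64)
Mw2 = (408, 64, -360)
w2·Mw2 = (-36)·408 + (-124)·64 + (-64)·(-360) = 416; w2·w2 = (-36)·(-36) + (-124)·(-124) + (-64)·(-64) = 20768
λ ≈ 416/20768 = 0.020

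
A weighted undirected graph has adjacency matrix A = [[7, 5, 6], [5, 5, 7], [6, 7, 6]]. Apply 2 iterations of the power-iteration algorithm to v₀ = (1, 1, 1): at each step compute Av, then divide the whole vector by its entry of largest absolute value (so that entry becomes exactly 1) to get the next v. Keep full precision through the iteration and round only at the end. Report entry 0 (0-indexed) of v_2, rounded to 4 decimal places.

Av0 = (18.00000, 17.00000, 19.00000); divide by 19.00000 → v1 = (0.94737, 0.89474, 1.00000)
Av1 = (17.10526, 16.21053, 17.94737); divide by 17.94737 → v2 = (0.95308, 0.90323, 1.00000)
Requested entry of v2: 325/341 = 0.9531

0.9531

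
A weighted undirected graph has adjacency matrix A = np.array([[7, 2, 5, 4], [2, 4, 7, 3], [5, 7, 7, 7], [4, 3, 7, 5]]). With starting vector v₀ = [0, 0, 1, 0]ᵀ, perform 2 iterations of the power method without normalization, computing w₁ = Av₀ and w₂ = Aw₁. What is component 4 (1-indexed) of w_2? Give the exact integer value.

w1 = Av₀ = (5, 7, 7, 7)
w2 = Aw1 = (112, 108, 172, 125)
The requested component of w2 is 125.

125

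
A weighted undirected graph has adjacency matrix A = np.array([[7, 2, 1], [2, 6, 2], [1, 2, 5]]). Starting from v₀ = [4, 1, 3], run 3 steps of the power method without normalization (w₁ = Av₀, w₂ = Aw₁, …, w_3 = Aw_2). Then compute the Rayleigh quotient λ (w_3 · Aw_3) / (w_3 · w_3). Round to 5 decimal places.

w1 = Av₀ = (7·4 + 2·1 + 1·3; 2·4 + 6·1 + 2·3; 1·4 + 2·1 + 5·3) = (33, 20, 21)
w2 = Aw1 = (7·33 + 2·20 + 1·21; 2·33 + 6·20 + 2·21; 1·33 + 2·20 + 5·21) = (292, 228, 178)
w3 = Aw2 = (2678, 2308, 1638)
Aw3 = (25000, 22480, 15484)
w3·Aw3 = 2678·25000 + 2308·22480 + 1638·15484 = 144196632; w3·w3 = 2678·2678 + 2308·2308 + 1638·1638 = 15181592
λ ≈ 144196632/15181592 = 9.49812

9.49812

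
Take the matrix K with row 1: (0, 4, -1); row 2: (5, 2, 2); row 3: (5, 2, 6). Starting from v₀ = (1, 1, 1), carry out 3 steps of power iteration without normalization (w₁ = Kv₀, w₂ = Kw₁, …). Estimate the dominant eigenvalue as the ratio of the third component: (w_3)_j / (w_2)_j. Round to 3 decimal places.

w1 = Kv₀ = (3, 9, 13)
w2 = Kw1 = (23, 59, 111)
w3 = Kw2 = (125, 455, 899)
Ratio at component: 899 / 111 = 8.099

8.099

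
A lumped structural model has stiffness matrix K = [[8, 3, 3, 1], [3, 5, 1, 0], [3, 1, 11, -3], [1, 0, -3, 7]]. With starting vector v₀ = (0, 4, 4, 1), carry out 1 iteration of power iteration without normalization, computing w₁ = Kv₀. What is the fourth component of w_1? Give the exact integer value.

w1 = Kv₀ = (8·0 + 3·4 + 3·4 + 1·1; 3·0 + 5·4 + 1·4 + 0·1; 3·0 + 1·4 + 11·4 + (-3)·1; 1·0 + 0·4 + (-3)·4 + 7·1) = (25, 24, 45, -5)
The requested component of w1 is -5.

-5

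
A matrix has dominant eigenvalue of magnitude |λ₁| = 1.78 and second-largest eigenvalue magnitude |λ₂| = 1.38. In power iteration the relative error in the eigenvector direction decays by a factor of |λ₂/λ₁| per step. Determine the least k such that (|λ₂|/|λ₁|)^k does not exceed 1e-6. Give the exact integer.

|λ₂/λ₁| = 1.38/1.78 = 0.77528
Need k ≥ ln(1e-6) / ln(0.77528) = -13.8155 / -0.2545 ≈ 54.279
Smallest integer k satisfying the bound: 55

55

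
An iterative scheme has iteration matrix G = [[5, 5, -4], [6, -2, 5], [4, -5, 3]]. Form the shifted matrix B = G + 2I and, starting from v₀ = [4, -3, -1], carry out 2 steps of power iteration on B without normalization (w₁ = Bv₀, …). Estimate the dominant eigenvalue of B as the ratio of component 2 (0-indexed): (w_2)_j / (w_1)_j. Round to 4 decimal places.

B = G + 2I has rows (7, 5, -4); (6, 0, 5); (4, -5, 5)
w1 = Bv₀ = (7·4 + 5·(-3) + (-4)·(-1); 6·4 + 0·(-3) + 5·(-1); 4·4 + (-5)·(-3) + 5·(-1)) = (17, 19, 26)
w2 = Bw1 = (7·17 + 5·19 + (-4)·26; 6·17 + 0·19 + 5·26; 4·17 + (-5)·19 + 5·26) = (110, 232, 103)
Ratio: 103/26 = 3.9615

μ ≈ 3.9615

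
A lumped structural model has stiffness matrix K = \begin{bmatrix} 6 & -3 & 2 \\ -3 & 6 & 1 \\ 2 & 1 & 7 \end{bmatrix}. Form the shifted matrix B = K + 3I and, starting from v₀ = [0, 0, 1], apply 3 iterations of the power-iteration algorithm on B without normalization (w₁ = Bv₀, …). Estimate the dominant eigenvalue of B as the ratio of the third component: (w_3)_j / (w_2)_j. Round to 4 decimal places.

10.7905

B = K + 3I has rows (9, -3, 2); (-3, 9, 1); (2, 1, 10)
w1 = Bv₀ = (2, 1, 10)
w2 = Bw1 = (35, 13, 105)
w3 = Bw2 = (486, 117, 1133)
Ratio: 1133/105 = 10.7905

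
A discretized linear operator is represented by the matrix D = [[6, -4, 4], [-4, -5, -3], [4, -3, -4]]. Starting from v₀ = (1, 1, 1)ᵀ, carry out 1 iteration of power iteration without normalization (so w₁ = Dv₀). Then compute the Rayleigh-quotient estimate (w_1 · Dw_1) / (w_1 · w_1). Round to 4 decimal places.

w1 = Dv₀ = (6·1 + (-4)·1 + 4·1; (-4)·1 + (-5)·1 + (-3)·1; 4·1 + (-3)·1 + (-4)·1) = (6, -12, -3)
Dw1 = (72, 45, 72)
w1·Dw1 = 6·72 + (-12)·45 + (-3)·72 = -324; w1·w1 = 6·6 + (-12)·(-12) + (-3)·(-3) = 189
λ ≈ -324/189 = -1.7143

λ ≈ -1.7143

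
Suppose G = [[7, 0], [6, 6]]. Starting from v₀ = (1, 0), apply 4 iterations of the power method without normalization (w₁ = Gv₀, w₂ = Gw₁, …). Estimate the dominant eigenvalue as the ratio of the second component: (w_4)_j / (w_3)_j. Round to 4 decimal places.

w1 = Gv₀ = (7, 6)
w2 = Gw1 = (49, 78)
w3 = Gw2 = (343, 762)
w4 = Gw3 = (2401, 6630)
Ratio at component: 6630 / 762 = 8.7008

8.7008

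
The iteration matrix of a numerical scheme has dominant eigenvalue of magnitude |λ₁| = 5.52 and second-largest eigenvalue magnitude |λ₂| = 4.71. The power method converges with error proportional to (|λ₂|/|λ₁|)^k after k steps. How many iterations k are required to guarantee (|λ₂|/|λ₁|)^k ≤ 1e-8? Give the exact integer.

|λ₂/λ₁| = 4.71/5.52 = 0.85326
Need k ≥ ln(1e-8) / ln(0.85326) = -18.4207 / -0.1587 ≈ 116.080
Smallest integer k satisfying the bound: 117

117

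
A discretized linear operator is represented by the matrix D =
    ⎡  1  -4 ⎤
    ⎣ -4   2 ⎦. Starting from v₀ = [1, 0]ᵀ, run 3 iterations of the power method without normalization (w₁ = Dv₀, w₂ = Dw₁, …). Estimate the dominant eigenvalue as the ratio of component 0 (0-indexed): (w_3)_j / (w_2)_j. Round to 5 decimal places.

λ ≈ 3.82353

w1 = Dv₀ = (1, -4)
w2 = Dw1 = (17, -12)
w3 = Dw2 = (65, -92)
Ratio at component: 65 / 17 = 3.82353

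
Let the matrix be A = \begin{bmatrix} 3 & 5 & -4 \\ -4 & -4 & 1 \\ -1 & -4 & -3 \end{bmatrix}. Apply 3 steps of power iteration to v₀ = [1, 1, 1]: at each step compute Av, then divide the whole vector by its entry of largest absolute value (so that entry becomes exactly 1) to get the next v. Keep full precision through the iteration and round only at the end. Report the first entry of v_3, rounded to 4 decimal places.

0.8580

Av0 = (4.00000, -7.00000, -8.00000); divide by -8.00000 → v1 = (-0.50000, 0.87500, 1.00000)
Av1 = (-1.12500, -0.50000, -6.00000); divide by -6.00000 → v2 = (0.18750, 0.08333, 1.00000)
Av2 = (-3.02083, -0.08333, -3.52083); divide by -3.52083 → v3 = (0.85799, 0.02367, 1.00000)
Requested entry of v3: -145/-169 = 0.8580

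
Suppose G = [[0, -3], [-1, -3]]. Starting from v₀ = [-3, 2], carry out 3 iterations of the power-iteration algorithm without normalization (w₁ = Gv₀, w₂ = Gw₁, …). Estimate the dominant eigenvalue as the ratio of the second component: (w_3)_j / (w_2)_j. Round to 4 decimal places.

w1 = Gv₀ = (-6, -3)
w2 = Gw1 = (9, 15)
w3 = Gw2 = (-45, -54)
Ratio at component: -54 / 15 = -3.6000

-3.6000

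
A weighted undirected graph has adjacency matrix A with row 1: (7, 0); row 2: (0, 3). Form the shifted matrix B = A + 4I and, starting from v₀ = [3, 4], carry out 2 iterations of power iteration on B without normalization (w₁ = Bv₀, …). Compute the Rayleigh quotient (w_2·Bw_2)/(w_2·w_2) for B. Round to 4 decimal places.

μ ≈ 10.0971

B = A + 4I has rows (11, 0); (0, 7)
w1 = Bv₀ = (33, 28)
w2 = Bw1 = (363, 196)
Bw2 = (3993, 1372)
w2·Bw2 = 1718371; w2·w2 = 170185; μ ≈ 1718371/170185 = 10.0971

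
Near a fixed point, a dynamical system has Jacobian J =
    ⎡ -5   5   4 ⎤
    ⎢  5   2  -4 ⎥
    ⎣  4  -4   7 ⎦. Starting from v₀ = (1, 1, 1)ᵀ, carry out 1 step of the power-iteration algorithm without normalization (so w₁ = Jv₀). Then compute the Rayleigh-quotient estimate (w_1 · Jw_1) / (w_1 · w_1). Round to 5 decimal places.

6.17568

w1 = Jv₀ = ((-5)·1 + 5·1 + 4·1; 5·1 + 2·1 + (-4)·1; 4·1 + (-4)·1 + 7·1) = (4, 3, 7)
Jw1 = (23, -2, 53)
w1·Jw1 = 4·23 + 3·(-2) + 7·53 = 457; w1·w1 = 4·4 + 3·3 + 7·7 = 74
λ ≈ 457/74 = 6.17568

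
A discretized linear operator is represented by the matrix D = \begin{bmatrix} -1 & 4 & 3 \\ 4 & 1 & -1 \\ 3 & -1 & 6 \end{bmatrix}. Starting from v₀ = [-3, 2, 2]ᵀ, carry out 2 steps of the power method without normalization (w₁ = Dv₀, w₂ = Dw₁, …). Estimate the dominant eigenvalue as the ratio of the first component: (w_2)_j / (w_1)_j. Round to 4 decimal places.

w1 = Dv₀ = (17, -12, 1)
w2 = Dw1 = (-62, 55, 69)
Ratio at component: -62 / 17 = -3.6471

-3.6471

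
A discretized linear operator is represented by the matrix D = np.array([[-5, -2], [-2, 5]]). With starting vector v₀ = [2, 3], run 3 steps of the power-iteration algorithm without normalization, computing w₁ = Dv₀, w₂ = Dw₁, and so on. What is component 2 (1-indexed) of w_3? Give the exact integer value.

319

w1 = Dv₀ = ((-5)·2 + (-2)·3; (-2)·2 + 5·3) = (-16, 11)
w2 = Dw1 = ((-5)·(-16) + (-2)·11; (-2)·(-16) + 5·11) = (58, 87)
w3 = Dw2 = (-464, 319)
The requested component of w3 is 319.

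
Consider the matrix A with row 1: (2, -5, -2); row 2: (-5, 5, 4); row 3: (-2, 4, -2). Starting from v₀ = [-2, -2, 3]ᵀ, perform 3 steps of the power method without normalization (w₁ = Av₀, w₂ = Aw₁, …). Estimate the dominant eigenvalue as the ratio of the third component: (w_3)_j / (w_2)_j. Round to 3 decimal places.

λ ≈ 0.353

w1 = Av₀ = (0, 12, -10)
w2 = Aw1 = (-40, 20, 68)
w3 = Aw2 = (-316, 572, 24)
Ratio at component: 24 / 68 = 0.353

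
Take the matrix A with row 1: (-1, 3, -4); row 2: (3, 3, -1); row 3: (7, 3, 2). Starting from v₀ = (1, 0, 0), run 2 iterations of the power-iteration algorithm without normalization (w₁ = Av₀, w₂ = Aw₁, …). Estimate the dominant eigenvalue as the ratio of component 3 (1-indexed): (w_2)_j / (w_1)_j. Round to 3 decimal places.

w1 = Av₀ = ((-1)·1 + 3·0 + (-4)·0; 3·1 + 3·0 + (-1)·0; 7·1 + 3·0 + 2·0) = (-1, 3, 7)
w2 = Aw1 = ((-1)·(-1) + 3·3 + (-4)·7; 3·(-1) + 3·3 + (-1)·7; 7·(-1) + 3·3 + 2·7) = (-18, -1, 16)
Ratio at component: 16 / 7 = 2.286

λ ≈ 2.286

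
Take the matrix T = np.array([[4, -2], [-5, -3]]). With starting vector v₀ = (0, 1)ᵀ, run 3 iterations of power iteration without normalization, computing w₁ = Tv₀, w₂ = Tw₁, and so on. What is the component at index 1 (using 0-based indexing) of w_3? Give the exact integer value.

w1 = Tv₀ = (-2, -3)
w2 = Tw1 = (-2, 19)
w3 = Tw2 = (-46, -47)
The requested component of w3 is -47.

-47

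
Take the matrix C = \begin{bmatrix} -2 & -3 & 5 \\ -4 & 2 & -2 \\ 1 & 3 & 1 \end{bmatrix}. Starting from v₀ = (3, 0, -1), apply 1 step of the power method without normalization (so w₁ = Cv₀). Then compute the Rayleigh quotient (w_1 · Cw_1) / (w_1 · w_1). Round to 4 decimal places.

-4.2667

w1 = Cv₀ = (-11, -10, 2)
Cw1 = (62, 20, -39)
w1·Cw1 = (-11)·62 + (-10)·20 + 2·(-39) = -960; w1·w1 = (-11)·(-11) + (-10)·(-10) + 2·2 = 225
λ ≈ -960/225 = -4.2667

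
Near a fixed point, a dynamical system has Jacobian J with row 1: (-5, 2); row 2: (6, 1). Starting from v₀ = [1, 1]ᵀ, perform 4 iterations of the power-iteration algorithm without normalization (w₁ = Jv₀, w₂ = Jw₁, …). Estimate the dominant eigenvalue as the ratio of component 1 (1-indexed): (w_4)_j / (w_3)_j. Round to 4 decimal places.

w1 = Jv₀ = ((-5)·1 + 2·1; 6·1 + 1·1) = (-3, 7)
w2 = Jw1 = ((-5)·(-3) + 2·7; 6·(-3) + 1·7) = (29, -11)
w3 = Jw2 = (-167, 163)
w4 = Jw3 = (1161, -839)
Ratio at component: 1161 / -167 = -6.9521

-6.9521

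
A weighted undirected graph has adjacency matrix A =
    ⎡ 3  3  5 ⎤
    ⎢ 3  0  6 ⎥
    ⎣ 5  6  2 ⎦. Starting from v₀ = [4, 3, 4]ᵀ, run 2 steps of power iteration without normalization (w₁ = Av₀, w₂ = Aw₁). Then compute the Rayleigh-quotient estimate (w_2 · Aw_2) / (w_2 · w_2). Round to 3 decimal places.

11.165

w1 = Av₀ = (3·4 + 3·3 + 5·4; 3·4 + 0·3 + 6·4; 5·4 + 6·3 + 2·4) = (41, 36, 46)
w2 = Aw1 = (3·41 + 3·36 + 5·46; 3·41 + 0·36 + 6·46; 5·41 + 6·36 + 2·46) = (461, 399, 513)
Aw2 = (5145, 4461, 5725)
w2·Aw2 = 461·5145 + 399·4461 + 513·5725 = 7088709; w2·w2 = 461·461 + 399·399 + 513·513 = 634891
λ ≈ 7088709/634891 = 11.165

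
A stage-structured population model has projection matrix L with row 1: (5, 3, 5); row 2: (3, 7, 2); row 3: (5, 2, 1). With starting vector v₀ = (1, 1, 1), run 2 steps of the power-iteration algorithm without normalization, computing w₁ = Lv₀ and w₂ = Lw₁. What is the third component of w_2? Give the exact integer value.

w1 = Lv₀ = (5·1 + 3·1 + 5·1; 3·1 + 7·1 + 2·1; 5·1 + 2·1 + 1·1) = (13, 12, 8)
w2 = Lw1 = (5·13 + 3·12 + 5·8; 3·13 + 7·12 + 2·8; 5·13 + 2·12 + 1·8) = (141, 139, 97)
The requested component of w2 is 97.

97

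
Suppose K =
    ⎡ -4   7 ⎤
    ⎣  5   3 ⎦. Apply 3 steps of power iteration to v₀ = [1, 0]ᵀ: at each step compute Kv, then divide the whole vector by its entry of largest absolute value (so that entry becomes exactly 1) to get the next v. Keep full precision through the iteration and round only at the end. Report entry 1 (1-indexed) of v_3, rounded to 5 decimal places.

Kv0 = (-4.000000, 5.000000); divide by 5.000000 → v1 = (-0.800000, 1.000000)
Kv1 = (10.200000, -1.000000); divide by 10.200000 → v2 = (1.000000, -0.098039)
Kv2 = (-4.686275, 4.705882); divide by 4.705882 → v3 = (-0.995833, 1.000000)
Requested entry of v3: -239/240 = -0.99583

-0.99583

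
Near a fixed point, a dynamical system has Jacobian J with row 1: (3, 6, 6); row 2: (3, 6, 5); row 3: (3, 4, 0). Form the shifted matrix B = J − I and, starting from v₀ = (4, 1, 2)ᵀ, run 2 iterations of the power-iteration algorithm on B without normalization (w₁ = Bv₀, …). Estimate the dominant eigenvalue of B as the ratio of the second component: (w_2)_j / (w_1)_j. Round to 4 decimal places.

B = J − I has rows (2, 6, 6); (3, 5, 5); (3, 4, -1)
w1 = Bv₀ = (2·4 + 6·1 + 6·2; 3·4 + 5·1 + 5·2; 3·4 + 4·1 + (-1)·2) = (26, 27, 14)
w2 = Bw1 = (2·26 + 6·27 + 6·14; 3·26 + 5·27 + 5·14; 3·26 + 4·27 + (-1)·14) = (298, 283, 172)
Ratio: 283/27 = 10.4815

10.4815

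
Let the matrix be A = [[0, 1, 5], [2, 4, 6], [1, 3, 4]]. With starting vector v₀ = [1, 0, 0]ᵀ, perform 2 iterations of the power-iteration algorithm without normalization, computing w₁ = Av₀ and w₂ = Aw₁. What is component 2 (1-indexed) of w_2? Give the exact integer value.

w1 = Av₀ = (0·1 + 1·0 + 5·0; 2·1 + 4·0 + 6·0; 1·1 + 3·0 + 4·0) = (0, 2, 1)
w2 = Aw1 = (0·0 + 1·2 + 5·1; 2·0 + 4·2 + 6·1; 1·0 + 3·2 + 4·1) = (7, 14, 10)
The requested component of w2 is 14.

14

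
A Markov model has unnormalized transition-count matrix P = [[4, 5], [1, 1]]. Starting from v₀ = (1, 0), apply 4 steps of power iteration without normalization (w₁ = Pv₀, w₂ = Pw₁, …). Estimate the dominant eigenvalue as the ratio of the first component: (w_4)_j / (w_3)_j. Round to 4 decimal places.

λ ≈ 5.1927

w1 = Pv₀ = (4·1 + 5·0; 1·1 + 1·0) = (4, 1)
w2 = Pw1 = (4·4 + 5·1; 1·4 + 1·1) = (21, 5)
w3 = Pw2 = (109, 26)
w4 = Pw3 = (566, 135)
Ratio at component: 566 / 109 = 5.1927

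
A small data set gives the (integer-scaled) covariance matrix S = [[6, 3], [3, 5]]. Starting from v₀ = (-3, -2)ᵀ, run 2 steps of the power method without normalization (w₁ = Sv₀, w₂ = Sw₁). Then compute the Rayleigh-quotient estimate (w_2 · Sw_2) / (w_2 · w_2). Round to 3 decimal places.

8.541

w1 = Sv₀ = (6·(-3) + 3·(-2); 3·(-3) + 5·(-2)) = (-24, -19)
w2 = Sw1 = (6·(-24) + 3·(-19); 3·(-24) + 5·(-19)) = (-201, -167)
Sw2 = (-1707, -1438)
w2·Sw2 = (-201)·(-1707) + (-167)·(-1438) = 583253; w2·w2 = (-201)·(-201) + (-167)·(-167) = 68290
λ ≈ 583253/68290 = 8.541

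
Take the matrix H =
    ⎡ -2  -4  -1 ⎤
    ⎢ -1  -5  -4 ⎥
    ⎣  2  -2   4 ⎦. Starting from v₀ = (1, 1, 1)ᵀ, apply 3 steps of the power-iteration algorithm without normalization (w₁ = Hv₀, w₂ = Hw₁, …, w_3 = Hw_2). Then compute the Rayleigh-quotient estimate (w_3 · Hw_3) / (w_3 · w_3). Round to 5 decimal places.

w1 = Hv₀ = (-7, -10, 4)
w2 = Hw1 = (50, 41, 22)
w3 = Hw2 = (-286, -343, 106)
Hw3 = (1838, 1577, 538)
w3·Hw3 = (-286)·1838 + (-343)·1577 + 106·538 = -1009551; w3·w3 = (-286)·(-286) + (-343)·(-343) + 106·106 = 210681
λ ≈ -1009551/210681 = -4.79185

λ ≈ -4.79185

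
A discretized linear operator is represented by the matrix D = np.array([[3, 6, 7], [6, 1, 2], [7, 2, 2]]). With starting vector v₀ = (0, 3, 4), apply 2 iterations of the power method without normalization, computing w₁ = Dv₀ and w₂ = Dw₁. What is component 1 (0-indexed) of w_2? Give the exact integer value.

w1 = Dv₀ = (3·0 + 6·3 + 7·4; 6·0 + 1·3 + 2·4; 7·0 + 2·3 + 2·4) = (46, 11, 14)
w2 = Dw1 = (3·46 + 6·11 + 7·14; 6·46 + 1·11 + 2·14; 7·46 + 2·11 + 2·14) = (302, 315, 372)
The requested component of w2 is 315.

315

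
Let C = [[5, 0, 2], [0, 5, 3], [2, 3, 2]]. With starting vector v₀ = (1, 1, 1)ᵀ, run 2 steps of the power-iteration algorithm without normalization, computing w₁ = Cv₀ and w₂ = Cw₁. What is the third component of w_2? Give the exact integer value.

52

w1 = Cv₀ = (5·1 + 0·1 + 2·1; 0·1 + 5·1 + 3·1; 2·1 + 3·1 + 2·1) = (7, 8, 7)
w2 = Cw1 = (5·7 + 0·8 + 2·7; 0·7 + 5·8 + 3·7; 2·7 + 3·8 + 2·7) = (49, 61, 52)
The requested component of w2 is 52.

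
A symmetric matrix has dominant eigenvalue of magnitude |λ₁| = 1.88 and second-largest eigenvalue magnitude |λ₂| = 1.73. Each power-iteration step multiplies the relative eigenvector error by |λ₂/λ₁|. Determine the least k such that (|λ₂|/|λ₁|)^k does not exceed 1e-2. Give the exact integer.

|λ₂/λ₁| = 1.73/1.88 = 0.92021
Need k ≥ ln(1e-2) / ln(0.92021) = -4.6052 / -0.0832 ≈ 55.384
Smallest integer k satisfying the bound: 56

56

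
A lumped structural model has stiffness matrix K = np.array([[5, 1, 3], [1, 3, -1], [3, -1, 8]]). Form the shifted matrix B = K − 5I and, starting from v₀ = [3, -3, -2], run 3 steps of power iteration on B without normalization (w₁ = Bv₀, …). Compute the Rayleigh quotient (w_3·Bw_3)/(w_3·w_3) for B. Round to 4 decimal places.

B = K − 5I has rows (0, 1, 3); (1, -2, -1); (3, -1, 3)
w1 = Bv₀ = (0·3 + 1·(-3) + 3·(-2); 1·3 + (-2)·(-3) + (-1)·(-2); 3·3 + (-1)·(-3) + 3·(-2)) = (-9, 11, 6)
w2 = Bw1 = (0·(-9) + 1·11 + 3·6; 1·(-9) + (-2)·11 + (-1)·6; 3·(-9) + (-1)·11 + 3·6) = (29, -37, -20)
w3 = Bw2 = (-97, 123, 64)
Bw3 = (315, -407, -222)
w3·Bw3 = -94824; w3·w3 = 28634; μ ≈ -94824/28634 = -3.3116

μ ≈ -3.3116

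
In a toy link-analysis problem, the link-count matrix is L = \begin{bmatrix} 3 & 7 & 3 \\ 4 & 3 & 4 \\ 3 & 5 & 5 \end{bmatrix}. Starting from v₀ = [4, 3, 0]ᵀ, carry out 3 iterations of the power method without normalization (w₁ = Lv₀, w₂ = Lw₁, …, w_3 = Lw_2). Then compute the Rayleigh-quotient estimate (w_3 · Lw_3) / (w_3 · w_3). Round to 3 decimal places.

12.214

w1 = Lv₀ = (33, 25, 27)
w2 = Lw1 = (355, 315, 359)
w3 = Lw2 = (4347, 3801, 4435)
Lw3 = (52953, 46531, 54221)
w3·Lw3 = 4347·52953 + 3801·46531 + 4435·54221 = 647521157; w3·w3 = 4347·4347 + 3801·3801 + 4435·4435 = 53013235
λ ≈ 647521157/53013235 = 12.214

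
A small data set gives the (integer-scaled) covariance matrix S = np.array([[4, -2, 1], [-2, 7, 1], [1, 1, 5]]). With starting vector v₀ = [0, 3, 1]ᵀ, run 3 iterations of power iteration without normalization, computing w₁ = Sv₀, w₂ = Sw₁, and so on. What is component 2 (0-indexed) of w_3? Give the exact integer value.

w1 = Sv₀ = (4·0 + (-2)·3 + 1·1; (-2)·0 + 7·3 + 1·1; 1·0 + 1·3 + 5·1) = (-5, 22, 8)
w2 = Sw1 = (4·(-5) + (-2)·22 + 1·8; (-2)·(-5) + 7·22 + 1·8; 1·(-5) + 1·22 + 5·8) = (-56, 172, 57)
w3 = Sw2 = (-511, 1373, 401)
The requested component of w3 is 401.

401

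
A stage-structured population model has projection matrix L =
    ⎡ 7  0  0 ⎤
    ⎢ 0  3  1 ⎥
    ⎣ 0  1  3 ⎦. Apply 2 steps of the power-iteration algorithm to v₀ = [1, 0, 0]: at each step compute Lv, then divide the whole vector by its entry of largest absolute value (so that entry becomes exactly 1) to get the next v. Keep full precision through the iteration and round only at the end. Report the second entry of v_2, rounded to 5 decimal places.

0.00000

Lv0 = (7.000000, 0.000000, 0.000000); divide by 7.000000 → v1 = (1.000000, 0.000000, 0.000000)
Lv1 = (7.000000, 0.000000, 0.000000); divide by 7.000000 → v2 = (1.000000, 0.000000, 0.000000)
Requested entry of v2: 0/49 = 0.00000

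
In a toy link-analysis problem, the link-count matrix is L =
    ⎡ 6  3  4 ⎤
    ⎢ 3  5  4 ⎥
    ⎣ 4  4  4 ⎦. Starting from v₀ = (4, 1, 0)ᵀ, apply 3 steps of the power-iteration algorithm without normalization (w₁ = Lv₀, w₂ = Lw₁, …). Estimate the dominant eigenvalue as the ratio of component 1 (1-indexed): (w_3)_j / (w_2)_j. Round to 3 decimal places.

w1 = Lv₀ = (27, 17, 20)
w2 = Lw1 = (293, 246, 256)
w3 = Lw2 = (3520, 3133, 3180)
Ratio at component: 3520 / 293 = 12.014

λ ≈ 12.014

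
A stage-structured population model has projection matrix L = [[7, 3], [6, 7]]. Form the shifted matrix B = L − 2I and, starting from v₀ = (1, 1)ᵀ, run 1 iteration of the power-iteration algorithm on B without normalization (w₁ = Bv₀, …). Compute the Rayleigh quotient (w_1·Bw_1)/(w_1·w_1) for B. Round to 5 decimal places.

B = L − 2I has rows (5, 3); (6, 5)
w1 = Bv₀ = (5·1 + 3·1; 6·1 + 5·1) = (8, 11)
Bw1 = (73, 103)
w1·Bw1 = 1717; w1·w1 = 185; μ ≈ 1717/185 = 9.28108

9.28108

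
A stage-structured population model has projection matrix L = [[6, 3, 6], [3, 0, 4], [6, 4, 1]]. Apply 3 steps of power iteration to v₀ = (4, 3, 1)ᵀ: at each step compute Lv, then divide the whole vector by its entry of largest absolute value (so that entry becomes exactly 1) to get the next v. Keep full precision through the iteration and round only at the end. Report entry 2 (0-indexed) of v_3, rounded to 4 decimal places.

0.7581

Lv0 = (39.00000, 16.00000, 37.00000); divide by 39.00000 → v1 = (1.00000, 0.41026, 0.94872)
Lv1 = (12.92308, 6.79487, 8.58974); divide by 12.92308 → v2 = (1.00000, 0.52579, 0.66468)
Lv2 = (11.56548, 5.65873, 8.76786); divide by 11.56548 → v3 = (1.00000, 0.48928, 0.75811)
Requested entry of v3: 4419/5829 = 0.7581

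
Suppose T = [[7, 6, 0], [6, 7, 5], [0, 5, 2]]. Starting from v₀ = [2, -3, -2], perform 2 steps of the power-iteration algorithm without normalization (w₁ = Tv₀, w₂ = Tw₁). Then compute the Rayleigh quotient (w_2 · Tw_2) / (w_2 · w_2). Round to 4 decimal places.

w1 = Tv₀ = (7·2 + 6·(-3) + 0·(-2); 6·2 + 7·(-3) + 5·(-2); 0·2 + 5·(-3) + 2·(-2)) = (-4, -19, -19)
w2 = Tw1 = (7·(-4) + 6·(-19) + 0·(-19); 6·(-4) + 7·(-19) + 5·(-19); 0·(-4) + 5·(-19) + 2·(-19)) = (-142, -252, -133)
Tw2 = (-2506, -3281, -1526)
w2·Tw2 = (-142)·(-2506) + (-252)·(-3281) + (-133)·(-1526) = 1385622; w2·w2 = (-142)·(-142) + (-252)·(-252) + (-133)·(-133) = 101357
λ ≈ 1385622/101357 = 13.6707

λ ≈ 13.6707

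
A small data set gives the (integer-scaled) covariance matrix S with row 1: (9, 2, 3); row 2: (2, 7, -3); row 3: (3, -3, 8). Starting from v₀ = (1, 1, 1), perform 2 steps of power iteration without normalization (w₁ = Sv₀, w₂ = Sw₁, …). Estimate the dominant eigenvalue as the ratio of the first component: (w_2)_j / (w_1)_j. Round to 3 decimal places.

λ ≈ 11.571

w1 = Sv₀ = (9·1 + 2·1 + 3·1; 2·1 + 7·1 + (-3)·1; 3·1 + (-3)·1 + 8·1) = (14, 6, 8)
w2 = Sw1 = (9·14 + 2·6 + 3·8; 2·14 + 7·6 + (-3)·8; 3·14 + (-3)·6 + 8·8) = (162, 46, 88)
Ratio at component: 162 / 14 = 11.571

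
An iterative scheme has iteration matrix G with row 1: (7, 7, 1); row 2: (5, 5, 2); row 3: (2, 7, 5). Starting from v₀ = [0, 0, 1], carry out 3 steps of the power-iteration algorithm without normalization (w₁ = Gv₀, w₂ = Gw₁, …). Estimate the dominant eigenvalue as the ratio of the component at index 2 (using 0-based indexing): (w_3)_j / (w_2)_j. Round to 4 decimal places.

λ ≈ 10.5366

w1 = Gv₀ = (7·0 + 7·0 + 1·1; 5·0 + 5·0 + 2·1; 2·0 + 7·0 + 5·1) = (1, 2, 5)
w2 = Gw1 = (7·1 + 7·2 + 1·5; 5·1 + 5·2 + 2·5; 2·1 + 7·2 + 5·5) = (26, 25, 41)
w3 = Gw2 = (398, 337, 432)
Ratio at component: 432 / 41 = 10.5366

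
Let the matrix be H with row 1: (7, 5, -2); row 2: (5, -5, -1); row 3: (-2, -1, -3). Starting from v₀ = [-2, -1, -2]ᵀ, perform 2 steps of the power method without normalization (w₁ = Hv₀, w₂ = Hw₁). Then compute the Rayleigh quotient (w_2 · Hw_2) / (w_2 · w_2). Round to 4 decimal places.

8.6000

w1 = Hv₀ = (-15, -3, 11)
w2 = Hw1 = (-142, -71, 0)
Hw2 = (-1349, -355, 355)
w2·Hw2 = (-142)·(-1349) + (-71)·(-355) + 0·355 = 216763; w2·w2 = (-142)·(-142) + (-71)·(-71) + 0·0 = 25205
λ ≈ 216763/25205 = 8.6000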